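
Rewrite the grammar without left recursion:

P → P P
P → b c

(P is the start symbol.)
P → b c P'
P' → P P'
P' → ε

P is directly left-recursive. The standard transformation for
  A → A α₁ | ... | A α_m | β₁ | ... | β_n
is
  A  → β₁ A' | ... | β_n A'
  A' → α₁ A' | ... | α_m A' | ε

P → b c becomes P → b c P'
P → P P becomes P' → P P'
Add P' → ε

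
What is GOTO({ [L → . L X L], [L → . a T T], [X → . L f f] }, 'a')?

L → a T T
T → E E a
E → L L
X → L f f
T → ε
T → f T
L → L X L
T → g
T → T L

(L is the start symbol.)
GOTO(I, 'a') = CLOSURE({ [A → αX.β] : [A → α.Xβ] ∈ I, X = 'a' })

Items with dot before 'a', with the dot advanced:
  [L → . a T T] → [L → a . T T]
Closure of the advanced items:
  [L → a . T T] has the dot before T: add [T → . E E a], [T → .], [T → . f T], [T → . g], [T → . T L]
  [T → . E E a] has the dot before E: add [E → . L L]
  [E → . L L] has the dot before L: add [L → . a T T], [L → . L X L]

GOTO = { [E → . L L], [L → . L X L], [L → . a T T], [L → a . T T], [T → . E E a], [T → . T L], [T → . f T], [T → . g], [T → .] }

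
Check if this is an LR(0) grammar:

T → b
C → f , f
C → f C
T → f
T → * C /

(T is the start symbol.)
Augment with T' → T and build the canonical LR(0) collection (I0 = CLOSURE({[T' → . T]}), then GOTO on every symbol after a dot until no new states appear). It has 11 states:
  I0: { [T → . * C /], [T → . b], [T → . f], [T' → . T] }  — shift
  I1: { [C → . f , f], [C → . f C], [T → * . C /] }  — shift
  I2: { [T' → T .] }  — accept
  I3: { [T → b .] }  — reduce
  I4: { [T → f .] }  — reduce
  I5: { [T → * C . /] }  — shift
  I6: { [C → . f , f], [C → . f C], [C → f . , f], [C → f . C] }  — shift
  I7: { [C → f , . f] }  — shift
  I8: { [C → f C .] }  — reduce
  I9: { [C → f , f .] }  — reduce
  I10: { [T → * C / .] }  — reduce

Every state is either a pure shift/goto state or contains exactly one complete item and nothing to shift — no conflicts. The grammar is LR(0).

Answer: Yes, the grammar is LR(0)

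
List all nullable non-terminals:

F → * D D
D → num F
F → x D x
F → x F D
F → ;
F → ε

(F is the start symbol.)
A non-terminal is nullable if it can derive ε (the empty string): either it has an ε-production, or it has a production whose right-hand side consists entirely of nullable non-terminals.

ε-productions: F → ε
So F is immediately nullable.
No further non-terminal can be added: every production for the remaining non-terminals contains a terminal or a non-nullable non-terminal.
Nullable = { 'F' }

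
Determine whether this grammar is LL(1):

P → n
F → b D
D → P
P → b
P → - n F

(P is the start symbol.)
For P:
  PREDICT(P → n) = { 'n' }
  PREDICT(P → b) = { 'b' }
  PREDICT(P → '-' n F) = { '-' }
F, D have a single production, so nothing to check there.

All predict sets are disjoint. The grammar IS LL(1).

Answer: Yes, the grammar is LL(1).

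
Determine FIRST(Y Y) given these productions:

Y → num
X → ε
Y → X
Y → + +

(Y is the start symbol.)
FIRST sets of the non-terminals involved (from the grammar, by fixed-point iteration):
  FIRST(Y) = { '+', 'num', ε }

To compute FIRST(Y Y), process the symbols left to right:
Symbol Y is a non-terminal. Add FIRST(Y) \ {ε} = { '+', 'num' }
Y is nullable (ε ∈ FIRST(Y)), continue to the next symbol.
Symbol Y is a non-terminal. Add FIRST(Y) \ {ε} = { '+', 'num' }
Y is nullable (ε ∈ FIRST(Y)), continue to the next symbol.
All symbols are nullable, so ε is in the result.
FIRST(Y Y) = { '+', 'num', ε }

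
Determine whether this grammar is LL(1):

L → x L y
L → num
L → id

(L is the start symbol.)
A grammar is LL(1) if for each non-terminal N with multiple productions, the predict sets of those productions are pairwise disjoint, where PREDICT(N → α) = (FIRST(α) \ {ε}) ∪ (FOLLOW(N) if α ⇒* ε).

For L:
  PREDICT(L → x L y) = { 'x' }
  PREDICT(L → num) = { 'num' }
  PREDICT(L → id) = { 'id' }

All predict sets are disjoint. The grammar IS LL(1).

Answer: Yes, the grammar is LL(1).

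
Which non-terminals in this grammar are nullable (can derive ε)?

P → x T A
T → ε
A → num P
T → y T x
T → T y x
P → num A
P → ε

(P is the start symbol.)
{ 'P', 'T' }

ε-productions: T → ε, P → ε
So T, P are immediately nullable.
No further non-terminal can be added: every production for the remaining non-terminals contains a terminal or a non-nullable non-terminal.
Nullable = { 'P', 'T' }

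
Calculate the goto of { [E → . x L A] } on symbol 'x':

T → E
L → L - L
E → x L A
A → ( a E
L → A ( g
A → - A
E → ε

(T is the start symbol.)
{ [A → . ( a E], [A → . - A], [E → x . L A], [L → . A ( g], [L → . L - L] }

GOTO(I, 'x') = CLOSURE({ [A → αX.β] : [A → α.Xβ] ∈ I, X = 'x' })

Items with dot before 'x', with the dot advanced:
  [E → . x L A] → [E → x . L A]
Closure of the advanced items:
  [E → x . L A] has the dot before L: add [L → . L - L], [L → . A ( g]
  [L → . A ( g] has the dot before A: add [A → . ( a E], [A → . - A]

GOTO = { [A → . ( a E], [A → . - A], [E → x . L A], [L → . A ( g], [L → . L - L] }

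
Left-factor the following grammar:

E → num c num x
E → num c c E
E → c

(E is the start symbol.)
Left-factoring transforms A → αβ₁ | αβ₂ into A → αA' and A' → β₁ | β₂
(α is the longest common prefix among the alternatives). Repeat until
no nonterminal has two alternatives with a common prefix.

Round 1: E has alternatives sharing prefix 'num c'. Introduce E': E → num c E'
  Add: E' → num x
  Add: E' → c E

No remaining common prefixes — done.

Resulting grammar:
E → num c E'
E' → num x
E' → c E
E → c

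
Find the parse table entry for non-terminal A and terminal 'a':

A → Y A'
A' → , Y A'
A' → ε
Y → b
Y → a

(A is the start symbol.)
To find M[A, 'a'], we find productions for A where 'a' is in the predict set (PREDICT(N → α) = (FIRST(α) \ {ε}) ∪ (FOLLOW(N) if α ⇒* ε)).

Relevant sets:
  FIRST(Y) = { 'a', 'b' }

A → Y A': PREDICT = { 'a', 'b' }
  'a' is in predict set, so this production goes in M[A, 'a']

M[A, 'a'] = A → Y A'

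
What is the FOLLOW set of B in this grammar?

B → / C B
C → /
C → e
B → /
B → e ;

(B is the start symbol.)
{ $ }

To compute FOLLOW(B), find every occurrence of B on a right-hand side N → α B β: add FIRST(β) \ {ε}, and if β is empty or nullable also add FOLLOW(N). Iterate to a fixed point.

B is the start symbol, so $ ∈ FOLLOW(B).
In B → / C B: B is at the end; this adds FOLLOW(B) to itself — nothing new

Taking the union: FOLLOW(B) = { $ }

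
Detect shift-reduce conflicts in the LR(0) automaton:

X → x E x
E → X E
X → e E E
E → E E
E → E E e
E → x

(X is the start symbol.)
Yes — I6: [E → x .] vs [E → . x]; I7: [E → X E .] vs [E → . x]; I8: [E → E E .] vs [E → E E . e]; I9: [E → E E e .] vs [E → . x]; I11: [E → E E .] vs [E → E E . e]; I12: [E → x .] vs [E → . x]

A shift-reduce conflict occurs when an LR(0) state has both:
  - a complete (reduce) item [A → α .] (dot at the end), and
  - a shift item [B → β . c γ] (dot before a terminal).

Augment with X' → X and build the canonical LR(0) collection (I0 = CLOSURE({[X' → . X]}), then GOTO on every symbol after a dot until no new states appear). It has 13 states:
  I0: { [X → . e E E], [X → . x E x], [X' → . X] }  — shift
  I1: { [X' → X .] }  — accept
  I2: { [E → . E E e], [E → . E E], [E → . X E], [E → . x], [X → . e E E], [X → . x E x], [X → e . E E] }  — shift
  I3: { [E → . E E e], [E → . E E], [E → . X E], [E → . x], [X → . e E E], [X → . x E x], [X → x . E x] }  — shift
  I4: { [E → . E E e], [E → . E E], [E → . X E], [E → . x], [E → E . E e], [E → E . E], [X → . e E E], [X → . x E x], [X → x E . x] }  — shift
  I5: { [E → . E E e], [E → . E E], [E → . X E], [E → . x], [E → X . E], [X → . e E E], [X → . x E x] }  — shift
  I6: { [E → . E E e], [E → . E E], [E → . X E], [E → . x], [E → x .], [X → . e E E], [X → . x E x], [X → x . E x] }  — shift, reduce
  I7: { [E → . E E e], [E → . E E], [E → . X E], [E → . x], [E → E . E e], [E → E . E], [E → X E .], [X → . e E E], [X → . x E x] }  — shift, reduce
  I8: { [E → . E E e], [E → . E E], [E → . X E], [E → . x], [E → E . E e], [E → E . E], [E → E E . e], [E → E E .], [X → . e E E], [X → . x E x] }  — shift, reduce
  I9: { [E → . E E e], [E → . E E], [E → . X E], [E → . x], [E → E E e .], [X → . e E E], [X → . x E x], [X → e . E E] }  — shift, reduce
  I10: { [E → . E E e], [E → . E E], [E → . X E], [E → . x], [E → E . E e], [E → E . E], [X → . e E E], [X → . x E x], [X → e E . E] }  — shift
  I11: { [E → . E E e], [E → . E E], [E → . X E], [E → . x], [E → E . E e], [E → E . E], [E → E E . e], [E → E E .], [X → . e E E], [X → . x E x], [X → e E E .] }  — shift, 2 reduces
  I12: { [E → . E E e], [E → . E E], [E → . X E], [E → . x], [E → x .], [X → . e E E], [X → . x E x], [X → x . E x], [X → x E x .] }  — shift, 2 reduces

I6 contains reduce item [E → x .] and shift items [E → . x], [X → . e E E], [X → . x E x] — shift-reduce conflict.
I7 contains reduce item [E → X E .] and shift items [E → . x], [X → . e E E], [X → . x E x] — shift-reduce conflict.
I8 contains reduce item [E → E E .] and shift items [E → E E . e], [E → . x], [X → . e E E], [X → . x E x] — shift-reduce conflict.
I9 contains reduce item [E → E E e .] and shift items [E → . x], [X → . e E E], [X → . x E x] — shift-reduce conflict.
I11 contains reduce items [E → E E .], [X → e E E .] and shift items [E → E E . e], [E → . x], [X → . e E E], [X → . x E x] — shift-reduce conflict.
I12 contains reduce items [E → x .], [X → x E x .] and shift items [E → . x], [X → . e E E], [X → . x E x] — shift-reduce conflict.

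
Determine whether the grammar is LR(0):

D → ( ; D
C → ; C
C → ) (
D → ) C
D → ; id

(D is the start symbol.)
Yes, the grammar is LR(0)

A grammar is LR(0) if no state in the canonical LR(0) collection has:
  - both a shift item (dot before a terminal) and a complete item (shift-reduce conflict), or
  - two or more complete items (reduce-reduce conflict; the accept item [D' → D .] counts as a complete item here).

Augment with D' → D and build the canonical LR(0) collection (I0 = CLOSURE({[D' → . D]}), then GOTO on every symbol after a dot until no new states appear). It has 13 states:
  I0: { [D → . ( ; D], [D → . ) C], [D → . ; id], [D' → . D] }  — shift
  I1: { [D → ( . ; D] }  — shift
  I2: { [C → . ) (], [C → . ; C], [D → ) . C] }  — shift
  I3: { [D → ; . id] }  — shift
  I4: { [D' → D .] }  — accept
  I5: { [D → ; id .] }  — reduce
  I6: { [C → ) . (] }  — shift
  I7: { [C → . ) (], [C → . ; C], [C → ; . C] }  — shift
  I8: { [D → ) C .] }  — reduce
  I9: { [C → ; C .] }  — reduce
  I10: { [C → ) ( .] }  — reduce
  I11: { [D → ( ; . D], [D → . ( ; D], [D → . ) C], [D → . ; id] }  — shift
  I12: { [D → ( ; D .] }  — reduce

Every state is either a pure shift/goto state or contains exactly one complete item and nothing to shift — no conflicts. The grammar is LR(0).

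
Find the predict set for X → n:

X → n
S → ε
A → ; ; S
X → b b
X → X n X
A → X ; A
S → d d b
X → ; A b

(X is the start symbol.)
{ 'n' }

PREDICT(X → n) = (FIRST(RHS) \ {ε}) ∪ (FOLLOW(X) if ε ∈ FIRST(RHS), i.e. RHS ⇒* ε)
FIRST(n) = { 'n' }
ε ∉ FIRST(n), so FOLLOW(X) is not added.
PREDICT(X → n) = { 'n' }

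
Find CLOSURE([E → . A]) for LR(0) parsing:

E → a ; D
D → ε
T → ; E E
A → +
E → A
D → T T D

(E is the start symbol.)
{ [A → . +], [E → . A] }

Start with: [E → . A]
  [E → . A] has the dot before A: add [A → . +]
No further items can be added.

CLOSURE = { [A → . +], [E → . A] }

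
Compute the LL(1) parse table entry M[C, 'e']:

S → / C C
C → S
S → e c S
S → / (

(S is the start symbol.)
To find M[C, 'e'], we find productions for C where 'e' is in the predict set (PREDICT(N → α) = (FIRST(α) \ {ε}) ∪ (FOLLOW(N) if α ⇒* ε)).

Relevant sets:
  FIRST(S) = { '/', 'e' }

C → S: PREDICT = { '/', 'e' }
  'e' is in predict set, so this production goes in M[C, 'e']

M[C, 'e'] = C → S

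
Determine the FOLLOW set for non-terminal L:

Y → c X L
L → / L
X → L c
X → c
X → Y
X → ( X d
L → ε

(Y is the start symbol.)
To compute FOLLOW(L), find every occurrence of L on a right-hand side N → α L β: add FIRST(β) \ {ε}, and if β is empty or nullable also add FOLLOW(N). Iterate to a fixed point.

In Y → c X L: L is at the end, add FOLLOW(Y)
In L → / L: L is at the end; this adds FOLLOW(L) to itself — nothing new
In X → L c: L is followed by c, add FIRST(c) \ {ε} = { 'c' }

The FOLLOW sets referred to above (computed the same way, to a fixed point):
  FOLLOW(Y) = { $, '/', 'd' }

Taking the union: FOLLOW(L) = { $, '/', 'c', 'd' }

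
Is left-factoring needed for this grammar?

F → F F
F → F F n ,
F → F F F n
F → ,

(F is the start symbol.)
Yes, F has productions with common prefix 'F F'

Left-factoring is needed when two productions for the same non-terminal
share a common prefix on the right-hand side.

Productions for F:
  F → F F
  F → F F n ,
  F → F F F n
  F → ,

Found common prefix 'F F' in productions for F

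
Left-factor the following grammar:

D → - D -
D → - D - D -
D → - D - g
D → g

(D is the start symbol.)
Left-factoring transforms A → αβ₁ | αβ₂ into A → αA' and A' → β₁ | β₂
(α is the longest common prefix among the alternatives). Repeat until
no nonterminal has two alternatives with a common prefix.

Round 1: D has alternatives sharing prefix '- D -'. Introduce D': D → - D - D'
  Add: D' → ε
  Add: D' → D -
  Add: D' → g

No remaining common prefixes — done.

Resulting grammar:
D → - D - D'
D' → ε
D' → D -
D' → g
D → g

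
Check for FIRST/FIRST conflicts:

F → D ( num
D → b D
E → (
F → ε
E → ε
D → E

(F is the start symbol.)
A FIRST/FIRST conflict occurs when two productions N → α and N → β for the same non-terminal have FIRST(α) ∩ FIRST(β) ≠ ∅ (with ε ∈ FIRST of a nullable right-hand side, so two nullable alternatives also conflict).

FIRST sets of the non-terminals at (or reachable through a nullable prefix from) the front of some alternative:
  FIRST(D) = { '(', 'b', ε }
  FIRST(E) = { '(', ε }

Productions for F:
  F → D ( num: FIRST = { '(', 'b' }
  F → ε: FIRST = { ε }
Productions for D:
  D → b D: FIRST = { 'b' }
  D → E: FIRST = { '(', ε }
Productions for E:
  E → (: FIRST = { '(' }
  E → ε: FIRST = { ε }

All alternatives of each non-terminal have pairwise disjoint FIRST sets.

Answer: No FIRST/FIRST conflicts.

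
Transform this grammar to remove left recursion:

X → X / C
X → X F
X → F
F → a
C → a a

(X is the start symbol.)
X → F X'
X' → / C X'
X' → F X'
X' → ε
F → a
C → a a

X is directly left-recursive. The standard transformation for
  A → A α₁ | ... | A α_m | β₁ | ... | β_n
is
  A  → β₁ A' | ... | β_n A'
  A' → α₁ A' | ... | α_m A' | ε

X → F becomes X → F X'
X → X / C becomes X' → / C X'
X → X F becomes X' → F X'
Add X' → ε

Productions for other non-terminals are unchanged:
  F → a
  C → a a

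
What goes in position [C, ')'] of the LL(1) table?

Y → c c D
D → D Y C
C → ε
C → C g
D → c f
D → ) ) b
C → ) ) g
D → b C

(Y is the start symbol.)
To find M[C, ')'], we find productions for C where ')' is in the predict set (PREDICT(N → α) = (FIRST(α) \ {ε}) ∪ (FOLLOW(N) if α ⇒* ε)).

Relevant sets:
  FIRST(C) = { ')', 'g', ε }
  FOLLOW(C) = { $, ')', 'c', 'g' }

C → ε: PREDICT = { $, ')', 'c', 'g' }
  ')' is in predict set, so this production goes in M[C, ')']
C → C g: PREDICT = { ')', 'g' }
  ')' is in predict set, so this production goes in M[C, ')']
C → ) ) g: PREDICT = { ')' }
  ')' is in predict set, so this production goes in M[C, ')']

M[C, ')'] = C → ε, C → C g, C → ) ) g  (a multiply-defined cell — the grammar is not LL(1))

Answer: C → ε, C → C g, C → ) ) g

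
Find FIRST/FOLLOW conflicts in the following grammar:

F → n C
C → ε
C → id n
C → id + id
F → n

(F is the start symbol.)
A FIRST/FOLLOW conflict occurs when a non-terminal N has a nullable alternative N → β (β ⇒* ε) and another alternative N → α with FIRST(α) ∩ FOLLOW(N) ≠ ∅: on such a lookahead the parser cannot decide between expanding α and letting N vanish via β.

Nullable non-terminals: C.

C: nullable alternative(s) C → ε; FOLLOW(C) = { $ }
  C → ε: FIRST \ {ε} = { } — this is the only nullable alternative, skip
  C → id n: FIRST \ {ε} = { 'id' } — disjoint from FOLLOW(C)
  C → id + id: FIRST \ {ε} = { 'id' } — disjoint from FOLLOW(C)

F has no nullable alternative, so no FIRST/FOLLOW check is needed there.

No FIRST/FOLLOW conflicts found.

Answer: No FIRST/FOLLOW conflicts.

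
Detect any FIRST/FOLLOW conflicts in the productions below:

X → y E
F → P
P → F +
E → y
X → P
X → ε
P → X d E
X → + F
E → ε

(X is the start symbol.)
Yes. X → P with FOLLOW(X) on { 'd' }

Nullable non-terminals: E, X.
FIRST sets used below: FIRST(P) = { '+', 'd', 'y' }

E: nullable alternative(s) E → ε; FOLLOW(E) = { $, '+', 'd' }
  E → y: FIRST \ {ε} = { 'y' } — disjoint from FOLLOW(E)
  E → ε: FIRST \ {ε} = { } — this is the only nullable alternative, skip

X: nullable alternative(s) X → ε; FOLLOW(X) = { $, 'd' }
  X → y E: FIRST \ {ε} = { 'y' } — disjoint from FOLLOW(X)
  X → P: FIRST \ {ε} = { '+', 'd', 'y' } — overlaps FOLLOW(X) on { 'd' }: CONFLICT
  X → ε: FIRST \ {ε} = { } — this is the only nullable alternative, skip
  X → + F: FIRST \ {ε} = { '+' } — disjoint from FOLLOW(X)

F, P have no nullable alternative, so no FIRST/FOLLOW check is needed there.

So the grammar has 1 FIRST/FOLLOW conflict (marked CONFLICT above).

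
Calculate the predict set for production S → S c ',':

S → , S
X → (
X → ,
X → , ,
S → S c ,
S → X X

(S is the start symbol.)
{ '(', ',' }

PREDICT(S → S c ',') = (FIRST(RHS) \ {ε}) ∪ (FOLLOW(S) if ε ∈ FIRST(RHS), i.e. RHS ⇒* ε)
FIRST(S) = { '(', ',' }
FIRST(S c ',') = { '(', ',' }
ε ∉ FIRST(S c ','), so FOLLOW(S) is not added.
PREDICT(S → S c ',') = { '(', ',' }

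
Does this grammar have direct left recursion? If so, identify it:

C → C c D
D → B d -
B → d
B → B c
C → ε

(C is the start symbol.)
Yes, C, B are left-recursive

C → C c D: LEFT RECURSIVE (starts with C)
D → B d -: starts with B
B → d: starts with d
B → B c: LEFT RECURSIVE (starts with B)
C → ε: starts with ε

The grammar has direct left recursion on: C, B.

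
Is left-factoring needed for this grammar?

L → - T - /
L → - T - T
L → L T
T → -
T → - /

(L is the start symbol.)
Yes, L has productions with common prefix '- T -'; T has productions with common prefix '-'

Left-factoring is needed when two productions for the same non-terminal
share a common prefix on the right-hand side.

Productions for L:
  L → - T - /
  L → - T - T
  L → L T
Productions for T:
  T → -
  T → - /

Found common prefix '- T -' in productions for L
Found common prefix '-' in productions for T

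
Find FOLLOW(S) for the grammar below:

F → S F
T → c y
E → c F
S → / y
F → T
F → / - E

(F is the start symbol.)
In F → S F: S is followed by F, add FIRST(F) \ {ε} = { '/', 'c' }

Taking the union: FOLLOW(S) = { '/', 'c' }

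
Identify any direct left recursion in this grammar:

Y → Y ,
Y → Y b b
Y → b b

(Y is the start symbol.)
Yes, Y is left-recursive

Y → Y ,: LEFT RECURSIVE (starts with Y)
Y → Y b b: LEFT RECURSIVE (starts with Y)
Y → b b: starts with b

The grammar has direct left recursion on: Y.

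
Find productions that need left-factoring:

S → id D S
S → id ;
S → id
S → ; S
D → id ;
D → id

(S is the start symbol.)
Yes, S has productions with common prefix 'id'; D has productions with common prefix 'id'

Left-factoring is needed when two productions for the same non-terminal
share a common prefix on the right-hand side.

Productions for S:
  S → id D S
  S → id ;
  S → id
  S → ; S
Productions for D:
  D → id ;
  D → id

Found common prefix 'id' in productions for S
Found common prefix 'id' in productions for D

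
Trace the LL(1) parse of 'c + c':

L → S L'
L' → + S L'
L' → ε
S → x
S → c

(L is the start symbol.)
Stack is shown with the top on the left.

Stack     Input    Action
-------------------------
L $       c + c $  output L → S L'
S L' $    c + c $  output S → c
c L' $    c + c $  match 'c'
L' $      + c $    output L' → + S L'
+ S L' $  + c $    match '+'
S L' $    c $      output S → c
c L' $    c $      match 'c'
L' $      $        output L' → ε
$         $        accept

The string is accepted.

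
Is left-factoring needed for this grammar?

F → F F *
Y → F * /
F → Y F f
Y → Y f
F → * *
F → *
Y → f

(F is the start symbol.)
Left-factoring is needed when two productions for the same non-terminal
share a common prefix on the right-hand side.

Productions for F:
  F → F F *
  F → Y F f
  F → * *
  F → *
Productions for Y:
  Y → F * /
  Y → Y f
  Y → f

Found common prefix '*' in productions for F

Answer: Yes, F has productions with common prefix '*'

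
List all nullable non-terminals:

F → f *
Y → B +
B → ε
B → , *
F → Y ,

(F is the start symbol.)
ε-productions: B → ε
So B is immediately nullable.
No further non-terminal can be added: every production for the remaining non-terminals contains a terminal or a non-nullable non-terminal.
Nullable = { 'B' }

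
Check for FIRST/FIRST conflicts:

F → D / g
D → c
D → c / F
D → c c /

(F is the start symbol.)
A FIRST/FIRST conflict occurs when two productions N → α and N → β for the same non-terminal have FIRST(α) ∩ FIRST(β) ≠ ∅ (with ε ∈ FIRST of a nullable right-hand side, so two nullable alternatives also conflict).

Productions for D:
  D → c: FIRST = { 'c' }
  D → c / F: FIRST = { 'c' }
  D → c c /: FIRST = { 'c' }
F has only one production, so no FIRST/FIRST conflict is possible there.

Conflict for D: D → c and D → c / F
  Overlap: { 'c' }
Conflict for D: D → c and D → c c /
  Overlap: { 'c' }
Conflict for D: D → c / F and D → c c /
  Overlap: { 'c' }

Answer: Yes. D → c / D → c '/' F on { 'c' }; D → c / D → c c '/' on { 'c' }; D → c '/' F / D → c c '/' on { 'c' }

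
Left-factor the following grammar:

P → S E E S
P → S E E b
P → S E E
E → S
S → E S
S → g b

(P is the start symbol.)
P → S E E P'
P' → S
P' → b
P' → ε
E → S
S → E S
S → g b

Left-factoring transforms A → αβ₁ | αβ₂ into A → αA' and A' → β₁ | β₂
(α is the longest common prefix among the alternatives). Repeat until
no nonterminal has two alternatives with a common prefix.

Round 1: P has alternatives sharing prefix 'S E E'. Introduce P': P → S E E P'
  Add: P' → S
  Add: P' → b
  Add: P' → ε

No remaining common prefixes — done.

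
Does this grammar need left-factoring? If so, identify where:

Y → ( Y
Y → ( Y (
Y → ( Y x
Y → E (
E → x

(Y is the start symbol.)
Left-factoring is needed when two productions for the same non-terminal
share a common prefix on the right-hand side.

Productions for Y:
  Y → ( Y
  Y → ( Y (
  Y → ( Y x
  Y → E (

Found common prefix '( Y' in productions for Y

Answer: Yes, Y has productions with common prefix '( Y'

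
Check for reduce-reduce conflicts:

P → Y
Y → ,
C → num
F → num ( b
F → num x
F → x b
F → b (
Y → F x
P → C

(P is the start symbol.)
A reduce-reduce conflict occurs when an LR(0) state has two complete items [A → α .] and [B → β .] — both call for a reduction, and with no lookahead the parser cannot choose between them.

Augment with P' → P and build the canonical LR(0) collection (I0 = CLOSURE({[P' → . P]}), then GOTO on every symbol after a dot until no new states appear). It has 15 states:
  I0: { [C → . num], [F → . b (], [F → . num ( b], [F → . num x], [F → . x b], [P → . C], [P → . Y], [P' → . P], [Y → . ,], [Y → . F x] }  — shift
  I1: { [Y → , .] }  — reduce
  I2: { [P → C .] }  — reduce
  I3: { [Y → F . x] }  — shift
  I4: { [P' → P .] }  — accept
  I5: { [P → Y .] }  — reduce
  I6: { [F → b . (] }  — shift
  I7: { [C → num .], [F → num . ( b], [F → num . x] }  — shift, reduce
  I8: { [F → x . b] }  — shift
  I9: { [F → x b .] }  — reduce
  I10: { [F → num ( . b] }  — shift
  I11: { [F → num x .] }  — reduce
  I12: { [F → num ( b .] }  — reduce
  I13: { [F → b ( .] }  — reduce
  I14: { [Y → F x .] }  — reduce

No state contains more than one complete item.

Answer: No reduce-reduce conflicts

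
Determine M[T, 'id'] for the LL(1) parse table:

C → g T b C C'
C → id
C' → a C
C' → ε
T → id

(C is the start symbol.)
To find M[T, 'id'], we find productions for T where 'id' is in the predict set (PREDICT(N → α) = (FIRST(α) \ {ε}) ∪ (FOLLOW(N) if α ⇒* ε)).

T → id: PREDICT = { 'id' }
  'id' is in predict set, so this production goes in M[T, 'id']

M[T, 'id'] = T → id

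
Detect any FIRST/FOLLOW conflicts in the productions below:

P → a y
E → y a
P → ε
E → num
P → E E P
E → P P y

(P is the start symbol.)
A FIRST/FOLLOW conflict occurs when a non-terminal N has a nullable alternative N → β (β ⇒* ε) and another alternative N → α with FIRST(α) ∩ FOLLOW(N) ≠ ∅: on such a lookahead the parser cannot decide between expanding α and letting N vanish via β.

Nullable non-terminals: P.
FIRST sets used below: FIRST(E) = { 'a', 'num', 'y' }

P: nullable alternative(s) P → ε; FOLLOW(P) = { $, 'a', 'num', 'y' }
  P → a y: FIRST \ {ε} = { 'a' } — overlaps FOLLOW(P) on { 'a' }: CONFLICT
  P → ε: FIRST \ {ε} = { } — this is the only nullable alternative, skip
  P → E E P: FIRST \ {ε} = { 'a', 'num', 'y' } — overlaps FOLLOW(P) on { 'a', 'num', 'y' }: CONFLICT

E has no nullable alternative, so no FIRST/FOLLOW check is needed there.

So the grammar has 2 FIRST/FOLLOW conflicts (marked CONFLICT above).

Answer: Yes. P → a y with FOLLOW(P) on { 'a' }; P → E E P with FOLLOW(P) on { 'a', 'num', 'y' }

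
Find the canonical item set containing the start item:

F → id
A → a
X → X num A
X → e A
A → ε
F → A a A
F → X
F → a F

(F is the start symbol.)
{ [A → . a], [A → .], [F → . A a A], [F → . X], [F → . a F], [F → . id], [F' → . F], [X → . X num A], [X → . e A] }

First, augment the grammar with F' → F
I₀ = CLOSURE({ [F' → . F] }):
  [F' → . F] has the dot before F: add [F → . id], [F → . A a A], [F → . X], [F → . a F]
  [F → . A a A] has the dot before A: add [A → . a], [A → .]
  [F → . X] has the dot before X: add [X → . X num A], [X → . e A]
No further items can be added.

I₀ = { [A → . a], [A → .], [F → . A a A], [F → . X], [F → . a F], [F → . id], [F' → . F], [X → . X num A], [X → . e A] }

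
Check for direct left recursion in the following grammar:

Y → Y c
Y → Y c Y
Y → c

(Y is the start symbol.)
Direct left recursion occurs when N → N α for some non-terminal N (the right-hand side begins with the left-hand side itself).

Y → Y c: LEFT RECURSIVE (starts with Y)
Y → Y c Y: LEFT RECURSIVE (starts with Y)
Y → c: starts with c

The grammar has direct left recursion on: Y.

Answer: Yes, Y is left-recursive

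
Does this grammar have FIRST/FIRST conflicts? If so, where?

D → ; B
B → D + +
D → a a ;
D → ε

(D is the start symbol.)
No FIRST/FIRST conflicts.

Productions for D:
  D → ; B: FIRST = { ';' }
  D → a a ;: FIRST = { 'a' }
  D → ε: FIRST = { ε }
B has only one production, so no FIRST/FIRST conflict is possible there.

All alternatives of each non-terminal have pairwise disjoint FIRST sets.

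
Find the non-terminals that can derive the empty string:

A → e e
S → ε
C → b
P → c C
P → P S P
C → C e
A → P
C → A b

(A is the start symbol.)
A non-terminal is nullable if it can derive ε (the empty string): either it has an ε-production, or it has a production whose right-hand side consists entirely of nullable non-terminals.

ε-productions: S → ε
So S is immediately nullable.
No further non-terminal can be added: every production for the remaining non-terminals contains a terminal or a non-nullable non-terminal.
Nullable = { 'S' }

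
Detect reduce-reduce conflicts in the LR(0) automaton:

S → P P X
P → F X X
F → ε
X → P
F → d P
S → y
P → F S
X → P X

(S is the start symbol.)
Augment with S' → S and build the canonical LR(0) collection (I0 = CLOSURE({[S' → . S]}), then GOTO on every symbol after a dot until no new states appear). It has 17 states:
  I0: { [F → . d P], [F → .], [P → . F S], [P → . F X X], [S → . P P X], [S → . y], [S' → . S] }  — shift, reduce
  I1: { [F → . d P], [F → .], [P → . F S], [P → . F X X], [P → F . S], [P → F . X X], [S → . P P X], [S → . y], [X → . P X], [X → . P] }  — shift, reduce
  I2: { [F → . d P], [F → .], [P → . F S], [P → . F X X], [S → P . P X] }  — shift, reduce
  I3: { [S' → S .] }  — accept
  I4: { [F → . d P], [F → .], [F → d . P], [P → . F S], [P → . F X X] }  — shift, reduce
  I5: { [S → y .] }  — reduce
  I6: { [F → d P .] }  — reduce
  I7: { [F → . d P], [F → .], [P → . F S], [P → . F X X], [S → P P . X], [X → . P X], [X → . P] }  — shift, reduce
  I8: { [F → . d P], [F → .], [P → . F S], [P → . F X X], [X → . P X], [X → . P], [X → P . X], [X → P .] }  — shift, 2 reduces
  I9: { [S → P P X .] }  — reduce
  I10: { [X → P X .] }  — reduce
  I11: { [F → . d P], [F → .], [P → . F S], [P → . F X X], [S → P . P X], [X → . P X], [X → . P], [X → P . X], [X → P .] }  — shift, 2 reduces
  I12: { [P → F S .] }  — reduce
  I13: { [F → . d P], [F → .], [P → . F S], [P → . F X X], [P → F X . X], [X → . P X], [X → . P] }  — shift, reduce
  I14: { [P → F X X .] }  — reduce
  I15: { [F → . d P], [F → .], [P → . F S], [P → . F X X], [S → P P . X], [X → . P X], [X → . P], [X → P . X], [X → P .] }  — shift, 2 reduces
  I16: { [S → P P X .], [X → P X .] }  — 2 reduces

I8 contains complete items [F → .], [X → P .] — reduce-reduce conflict.
I11 contains complete items [F → .], [X → P .] — reduce-reduce conflict.
I15 contains complete items [F → .], [X → P .] — reduce-reduce conflict.
I16 contains complete items [S → P P X .], [X → P X .] — reduce-reduce conflict.

Answer: Yes — I8: [F → .] vs [X → P .]; I11: [F → .] vs [X → P .]; I15: [F → .] vs [X → P .]; I16: [S → P P X .] vs [X → P X .]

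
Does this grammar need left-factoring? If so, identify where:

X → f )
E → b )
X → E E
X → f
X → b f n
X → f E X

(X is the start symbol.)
Left-factoring is needed when two productions for the same non-terminal
share a common prefix on the right-hand side.

Productions for X:
  X → f )
  X → E E
  X → f
  X → b f n
  X → f E X

Found common prefix 'f' in productions for X

Answer: Yes, X has productions with common prefix 'f'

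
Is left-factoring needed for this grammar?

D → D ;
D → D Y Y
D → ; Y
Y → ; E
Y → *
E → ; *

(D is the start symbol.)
Yes, D has productions with common prefix 'D'

Left-factoring is needed when two productions for the same non-terminal
share a common prefix on the right-hand side.

Productions for D:
  D → D ;
  D → D Y Y
  D → ; Y
Productions for Y:
  Y → ; E
  Y → *

Found common prefix 'D' in productions for D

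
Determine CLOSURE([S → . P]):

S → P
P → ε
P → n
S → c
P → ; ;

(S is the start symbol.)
{ [P → . ; ;], [P → . n], [P → .], [S → . P] }

Start with: [S → . P]
  [S → . P] has the dot before P: add [P → .], [P → . n], [P → . ; ;]
No further items can be added.

CLOSURE = { [P → . ; ;], [P → . n], [P → .], [S → . P] }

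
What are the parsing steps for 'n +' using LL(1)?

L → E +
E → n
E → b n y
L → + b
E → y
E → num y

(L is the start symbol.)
Stack is shown with the top on the left.

Stack  Input  Action
--------------------
L $    n + $  output L → E +
E + $  n + $  output E → n
n + $  n + $  match 'n'
+ $    + $    match '+'
$      $      accept

The string is accepted.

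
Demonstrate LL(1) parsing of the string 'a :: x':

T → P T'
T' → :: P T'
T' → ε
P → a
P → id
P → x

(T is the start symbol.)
LL(1) parsing maintains a stack (initially the start symbol over $) and the input. At each step: if the stack top is a terminal, match it against the current input token; if it is a non-terminal N, replace it with the RHS of M[N, lookahead] (the unique production whose predict set contains the lookahead).

Stack is shown with the top on the left.

Stack      Input     Action
---------------------------
T $        a :: x $  output T → P T'
P T' $     a :: x $  output P → a
a T' $     a :: x $  match 'a'
T' $       :: x $    output T' → :: P T'
:: P T' $  :: x $    match '::'
P T' $     x $       output P → x
x T' $     x $       match 'x'
T' $       $         output T' → ε
$          $         accept

The string is accepted.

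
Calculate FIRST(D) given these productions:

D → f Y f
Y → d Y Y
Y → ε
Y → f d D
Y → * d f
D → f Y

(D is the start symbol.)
To compute FIRST(D), examine every production with D on the left-hand side, reading each right-hand side left to right until a non-nullable symbol is reached.

From D → f Y f:
  - f is a terminal: add 'f' and stop
From D → f Y:
  - f is a terminal: add 'f' and stop

Collecting: FIRST(D) = { 'f' }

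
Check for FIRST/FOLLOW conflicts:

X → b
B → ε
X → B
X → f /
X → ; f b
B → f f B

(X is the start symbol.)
A FIRST/FOLLOW conflict occurs when a non-terminal N has a nullable alternative N → β (β ⇒* ε) and another alternative N → α with FIRST(α) ∩ FOLLOW(N) ≠ ∅: on such a lookahead the parser cannot decide between expanding α and letting N vanish via β.

Nullable non-terminals: B, X.
FIRST sets used below: FIRST(B) = { 'f', ε }

B: nullable alternative(s) B → ε; FOLLOW(B) = { $ }
  B → ε: FIRST \ {ε} = { } — this is the only nullable alternative, skip
  B → f f B: FIRST \ {ε} = { 'f' } — disjoint from FOLLOW(B)

X: nullable alternative(s) X → B; FOLLOW(X) = { $ }
  X → b: FIRST \ {ε} = { 'b' } — disjoint from FOLLOW(X)
  X → B: FIRST \ {ε} = { 'f' } — this is the only nullable alternative, skip
  X → f /: FIRST \ {ε} = { 'f' } — disjoint from FOLLOW(X)
  X → ; f b: FIRST \ {ε} = { ';' } — disjoint from FOLLOW(X)

No FIRST/FOLLOW conflicts found.

Answer: No FIRST/FOLLOW conflicts.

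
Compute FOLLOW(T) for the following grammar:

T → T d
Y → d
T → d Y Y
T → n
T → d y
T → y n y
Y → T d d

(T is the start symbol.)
T is the start symbol, so $ ∈ FOLLOW(T).
In T → T d: T is followed by d, add FIRST(d) \ {ε} = { 'd' }
In Y → T d d: T is followed by d d, add FIRST(d d) \ {ε} = { 'd' }

Taking the union: FOLLOW(T) = { $, 'd' }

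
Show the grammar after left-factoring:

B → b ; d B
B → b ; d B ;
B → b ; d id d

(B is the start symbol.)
Left-factoring transforms A → αβ₁ | αβ₂ into A → αA' and A' → β₁ | β₂
(α is the longest common prefix among the alternatives). Repeat until
no nonterminal has two alternatives with a common prefix.

Round 1: B has alternatives sharing prefix 'b ; d'. Introduce B': B → b ; d B'
  Add: B' → B
  Add: B' → B ;
  Add: B' → id d

Round 2: B' has alternatives sharing prefix 'B'. Introduce B'': B' → B B''
  Add: B'' → ε
  Add: B'' → ;

No remaining common prefixes — done.

Resulting grammar:
B → b ; d B'
B' → B B''
B'' → ε
B'' → ;
B' → id d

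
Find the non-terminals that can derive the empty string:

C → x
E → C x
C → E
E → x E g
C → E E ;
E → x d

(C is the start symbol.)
None

A non-terminal is nullable if it can derive ε (the empty string): either it has an ε-production, or it has a production whose right-hand side consists entirely of nullable non-terminals.

There are no ε-productions, so no non-terminal can derive ε.
No non-terminals are nullable.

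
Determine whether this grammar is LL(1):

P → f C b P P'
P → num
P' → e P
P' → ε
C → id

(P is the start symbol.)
Relevant sets:
  FOLLOW(P') = { $, 'e' }

For P:
  PREDICT(P → f C b P P') = { 'f' }
  PREDICT(P → num) = { 'num' }
For P':
  PREDICT(P' → e P) = { 'e' }
  PREDICT(P' → ε) = { $, 'e' }
C has a single production, so nothing to check there.

Conflict found: Predict set conflict for P': { 'e' }
The grammar is NOT LL(1).

Answer: No. Predict set conflict for P': { 'e' }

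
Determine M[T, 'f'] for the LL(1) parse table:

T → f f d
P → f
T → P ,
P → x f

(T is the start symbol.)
To find M[T, 'f'], we find productions for T where 'f' is in the predict set (PREDICT(N → α) = (FIRST(α) \ {ε}) ∪ (FOLLOW(N) if α ⇒* ε)).

Relevant sets:
  FIRST(P) = { 'f', 'x' }

T → f f d: PREDICT = { 'f' }
  'f' is in predict set, so this production goes in M[T, 'f']
T → P ,: PREDICT = { 'f', 'x' }
  'f' is in predict set, so this production goes in M[T, 'f']

M[T, 'f'] = T → f f d, T → P ,  (a multiply-defined cell — the grammar is not LL(1))

Answer: T → f f d, T → P ,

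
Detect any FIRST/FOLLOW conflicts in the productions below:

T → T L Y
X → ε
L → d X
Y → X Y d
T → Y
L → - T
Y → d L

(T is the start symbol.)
No FIRST/FOLLOW conflicts.

A FIRST/FOLLOW conflict occurs when a non-terminal N has a nullable alternative N → β (β ⇒* ε) and another alternative N → α with FIRST(α) ∩ FOLLOW(N) ≠ ∅: on such a lookahead the parser cannot decide between expanding α and letting N vanish via β.

Nullable non-terminals: X.
X has a nullable alternative but only one production, so nothing to check.

L, T, Y have no nullable alternative, so no FIRST/FOLLOW check is needed there.

No FIRST/FOLLOW conflicts found.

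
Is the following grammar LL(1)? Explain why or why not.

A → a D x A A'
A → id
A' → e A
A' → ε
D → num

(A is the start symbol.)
No. Predict set conflict for A': { 'e' }

Relevant sets:
  FOLLOW(A') = { $, 'e' }

For A:
  PREDICT(A → a D x A A') = { 'a' }
  PREDICT(A → id) = { 'id' }
For A':
  PREDICT(A' → e A) = { 'e' }
  PREDICT(A' → ε) = { $, 'e' }
D has a single production, so nothing to check there.

Conflict found: Predict set conflict for A': { 'e' }
The grammar is NOT LL(1).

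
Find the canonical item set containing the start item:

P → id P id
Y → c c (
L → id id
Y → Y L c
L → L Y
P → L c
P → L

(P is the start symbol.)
First, augment the grammar with P' → P
I₀ = CLOSURE({ [P' → . P] }):
  [P' → . P] has the dot before P: add [P → . id P id], [P → . L c], [P → . L]
  [P → . L c] has the dot before L: add [L → . id id], [L → . L Y]
No further items can be added.

I₀ = { [L → . L Y], [L → . id id], [P → . L c], [P → . L], [P → . id P id], [P' → . P] }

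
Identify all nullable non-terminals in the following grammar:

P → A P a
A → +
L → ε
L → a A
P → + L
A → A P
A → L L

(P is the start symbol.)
ε-productions: L → ε
So L is immediately nullable.
A → L L: every symbol on the right is nullable, so A is nullable too.
No further non-terminal can be added: every production for the remaining non-terminals contains a terminal or a non-nullable non-terminal.
Nullable = { 'A', 'L' }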